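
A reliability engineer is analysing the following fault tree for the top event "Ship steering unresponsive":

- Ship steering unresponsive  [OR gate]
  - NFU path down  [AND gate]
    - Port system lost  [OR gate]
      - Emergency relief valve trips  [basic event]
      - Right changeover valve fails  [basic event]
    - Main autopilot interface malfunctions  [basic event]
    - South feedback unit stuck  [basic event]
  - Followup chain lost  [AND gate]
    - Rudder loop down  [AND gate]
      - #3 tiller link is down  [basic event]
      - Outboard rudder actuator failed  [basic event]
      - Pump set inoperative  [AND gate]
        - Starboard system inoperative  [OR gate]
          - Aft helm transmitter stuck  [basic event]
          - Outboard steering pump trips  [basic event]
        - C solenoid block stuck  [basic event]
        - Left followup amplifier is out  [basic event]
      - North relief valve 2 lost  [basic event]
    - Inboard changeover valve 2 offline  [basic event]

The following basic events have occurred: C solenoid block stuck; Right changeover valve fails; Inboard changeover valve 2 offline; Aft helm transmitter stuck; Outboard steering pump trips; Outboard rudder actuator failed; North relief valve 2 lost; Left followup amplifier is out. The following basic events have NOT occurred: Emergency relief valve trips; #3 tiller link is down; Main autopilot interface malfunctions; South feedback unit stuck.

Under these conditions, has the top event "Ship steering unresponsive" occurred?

No

Port system lost [OR]: Emergency relief valve trips=not, Right changeover valve fails=occurs → at least one input occurs → occurs.
NFU path down [AND]: Port system lost=occurs, Main autopilot interface malfunctions=not, South feedback unit stuck=not → not all inputs occur → does not occur.
Starboard system inoperative [OR]: Aft helm transmitter stuck=occurs, Outboard steering pump trips=occurs → at least one input occurs → occurs.
Pump set inoperative [AND]: Starboard system inoperative=occurs, C solenoid block stuck=occurs, Left followup amplifier is out=occurs → all inputs occur → occurs.
Rudder loop down [AND]: #3 tiller link is down=not, Outboard rudder actuator failed=occurs, Pump set inoperative=occurs, North relief valve 2 lost=occurs → not all inputs occur → does not occur.
Followup chain lost [AND]: Rudder loop down=not, Inboard changeover valve 2 offline=occurs → not all inputs occur → does not occur.
Ship steering unresponsive [OR]: NFU path down=not, Followup chain lost=not → no input occurs → does not occur.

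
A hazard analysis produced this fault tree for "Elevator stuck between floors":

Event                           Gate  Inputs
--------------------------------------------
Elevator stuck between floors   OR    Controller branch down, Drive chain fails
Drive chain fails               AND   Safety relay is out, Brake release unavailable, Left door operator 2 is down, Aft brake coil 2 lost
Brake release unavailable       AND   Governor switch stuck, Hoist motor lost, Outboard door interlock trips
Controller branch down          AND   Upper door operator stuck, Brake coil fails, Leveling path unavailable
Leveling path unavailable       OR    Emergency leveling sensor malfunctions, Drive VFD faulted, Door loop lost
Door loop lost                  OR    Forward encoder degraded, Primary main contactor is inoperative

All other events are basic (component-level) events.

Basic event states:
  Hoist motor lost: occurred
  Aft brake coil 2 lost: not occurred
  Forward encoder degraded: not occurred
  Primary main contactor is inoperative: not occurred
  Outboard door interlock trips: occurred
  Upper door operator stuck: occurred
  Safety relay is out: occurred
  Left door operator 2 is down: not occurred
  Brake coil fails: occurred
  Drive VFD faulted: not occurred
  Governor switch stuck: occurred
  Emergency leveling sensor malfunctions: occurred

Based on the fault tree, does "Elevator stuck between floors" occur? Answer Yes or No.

Yes

Door loop lost [OR]: Forward encoder degraded=not, Primary main contactor is inoperative=not → no input occurs → does not occur.
Leveling path unavailable [OR]: Emergency leveling sensor malfunctions=occurs, Drive VFD faulted=not, Door loop lost=not → at least one input occurs → occurs.
Controller branch down [AND]: Upper door operator stuck=occurs, Brake coil fails=occurs, Leveling path unavailable=occurs → all inputs occur → occurs.
Brake release unavailable [AND]: Governor switch stuck=occurs, Hoist motor lost=occurs, Outboard door interlock trips=occurs → all inputs occur → occurs.
Drive chain fails [AND]: Safety relay is out=occurs, Brake release unavailable=occurs, Left door operator 2 is down=not, Aft brake coil 2 lost=not → not all inputs occur → does not occur.
Elevator stuck between floors [OR]: Controller branch down=occurs, Drive chain fails=not → at least one input occurs → occurs.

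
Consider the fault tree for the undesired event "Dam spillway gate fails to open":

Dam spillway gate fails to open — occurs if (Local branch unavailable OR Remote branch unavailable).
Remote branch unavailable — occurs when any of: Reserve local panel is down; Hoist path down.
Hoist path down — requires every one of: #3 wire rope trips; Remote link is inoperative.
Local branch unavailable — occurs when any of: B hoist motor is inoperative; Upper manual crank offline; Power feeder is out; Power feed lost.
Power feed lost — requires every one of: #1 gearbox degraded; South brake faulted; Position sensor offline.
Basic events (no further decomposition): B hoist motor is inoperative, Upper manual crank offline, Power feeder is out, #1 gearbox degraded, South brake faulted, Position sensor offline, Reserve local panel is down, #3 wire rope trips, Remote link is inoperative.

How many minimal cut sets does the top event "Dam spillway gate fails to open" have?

Power feed lost [AND]: one cut set from each child combined → 1 × 1 × 1 = 1 cut set(s).
Local branch unavailable [OR]: union of children's cut sets → 4 cut set(s).
Hoist path down [AND]: one cut set from each child combined → 1 × 1 = 1 cut set(s).
Remote branch unavailable [OR]: union of children's cut sets → 2 cut set(s).
Dam spillway gate fails to open [OR]: union of children's cut sets → 6 cut set(s).
Minimal cut sets: {B hoist motor is inoperative}; {Upper manual crank offline}; {Power feeder is out}; {#1 gearbox degraded, Position sensor offline, South brake faulted}; {Reserve local panel is down}; {#3 wire rope trips, Remote link is inoperative}.

6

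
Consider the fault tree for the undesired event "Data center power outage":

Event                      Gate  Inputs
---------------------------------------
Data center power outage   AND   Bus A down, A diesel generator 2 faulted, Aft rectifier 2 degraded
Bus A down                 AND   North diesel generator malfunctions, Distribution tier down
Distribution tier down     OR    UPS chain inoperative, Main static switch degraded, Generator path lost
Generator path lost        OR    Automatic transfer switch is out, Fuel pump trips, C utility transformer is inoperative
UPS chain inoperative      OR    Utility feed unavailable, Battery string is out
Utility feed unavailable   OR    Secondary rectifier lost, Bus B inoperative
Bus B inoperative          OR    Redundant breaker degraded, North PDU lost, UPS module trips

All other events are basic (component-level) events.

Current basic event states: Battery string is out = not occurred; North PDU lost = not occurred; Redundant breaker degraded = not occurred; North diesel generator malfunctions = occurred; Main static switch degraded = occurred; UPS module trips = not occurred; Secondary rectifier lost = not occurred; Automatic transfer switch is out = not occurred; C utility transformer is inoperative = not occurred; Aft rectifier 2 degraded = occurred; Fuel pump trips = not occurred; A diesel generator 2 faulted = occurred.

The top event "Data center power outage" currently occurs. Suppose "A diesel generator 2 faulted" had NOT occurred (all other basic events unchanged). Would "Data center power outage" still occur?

Counterfactual: set "A diesel generator 2 faulted" to not occurred.
Bus B inoperative [OR]: Redundant breaker degraded=not, North PDU lost=not, UPS module trips=not → no input occurs → does not occur.
Utility feed unavailable [OR]: Secondary rectifier lost=not, Bus B inoperative=not → no input occurs → does not occur.
UPS chain inoperative [OR]: Utility feed unavailable=not, Battery string is out=not → no input occurs → does not occur.
Generator path lost [OR]: Automatic transfer switch is out=not, Fuel pump trips=not, C utility transformer is inoperative=not → no input occurs → does not occur.
Distribution tier down [OR]: UPS chain inoperative=not, Main static switch degraded=occurs, Generator path lost=not → at least one input occurs → occurs.
Bus A down [AND]: North diesel generator malfunctions=occurs, Distribution tier down=occurs → all inputs occur → occurs.
Data center power outage [AND]: Bus A down=occurs, A diesel generator 2 faulted=not, Aft rectifier 2 degraded=occurs → not all inputs occur → does not occur.

No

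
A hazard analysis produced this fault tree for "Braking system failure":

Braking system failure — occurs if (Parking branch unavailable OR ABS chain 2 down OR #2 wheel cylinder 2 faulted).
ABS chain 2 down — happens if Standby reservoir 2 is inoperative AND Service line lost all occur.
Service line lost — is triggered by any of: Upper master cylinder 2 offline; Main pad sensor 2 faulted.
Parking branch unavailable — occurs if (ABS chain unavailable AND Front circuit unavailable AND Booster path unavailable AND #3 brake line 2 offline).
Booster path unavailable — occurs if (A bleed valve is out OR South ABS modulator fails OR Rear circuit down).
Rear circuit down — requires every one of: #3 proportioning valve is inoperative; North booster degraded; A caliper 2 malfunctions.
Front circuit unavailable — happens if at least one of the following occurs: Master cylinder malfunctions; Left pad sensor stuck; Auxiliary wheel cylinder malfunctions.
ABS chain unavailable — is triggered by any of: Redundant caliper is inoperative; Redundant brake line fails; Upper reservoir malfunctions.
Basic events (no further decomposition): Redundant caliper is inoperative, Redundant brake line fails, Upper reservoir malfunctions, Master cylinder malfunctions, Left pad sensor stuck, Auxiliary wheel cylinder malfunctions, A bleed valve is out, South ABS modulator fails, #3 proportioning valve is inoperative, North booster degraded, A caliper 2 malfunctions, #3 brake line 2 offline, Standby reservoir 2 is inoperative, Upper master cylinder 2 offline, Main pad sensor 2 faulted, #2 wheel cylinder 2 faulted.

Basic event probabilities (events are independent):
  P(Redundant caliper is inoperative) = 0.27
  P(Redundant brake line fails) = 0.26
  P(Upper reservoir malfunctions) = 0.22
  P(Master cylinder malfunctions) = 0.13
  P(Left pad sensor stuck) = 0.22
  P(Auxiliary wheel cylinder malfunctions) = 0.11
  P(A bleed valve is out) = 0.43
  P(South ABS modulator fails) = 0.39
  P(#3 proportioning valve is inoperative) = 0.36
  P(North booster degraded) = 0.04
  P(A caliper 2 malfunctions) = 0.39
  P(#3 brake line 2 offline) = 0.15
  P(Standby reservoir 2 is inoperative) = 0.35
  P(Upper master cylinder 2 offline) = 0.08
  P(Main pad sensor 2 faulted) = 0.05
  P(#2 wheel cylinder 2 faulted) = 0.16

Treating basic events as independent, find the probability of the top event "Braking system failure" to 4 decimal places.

0.2151

P(ABS chain unavailable) [OR] = 1 − (1−0.27) × (1−0.26) × (1−0.22) = 0.578644
P(Front circuit unavailable) [OR] = 1 − (1−0.13) × (1−0.22) × (1−0.11) = 0.396046
P(Rear circuit down) [AND] = 0.36 × 0.04 × 0.39 = 0.005616
P(Booster path unavailable) [OR] = 1 − (1−0.43) × (1−0.39) × (1−0.005616) = 0.654253
P(Parking branch unavailable) [AND] = 0.578644 × 0.396046 × 0.654253 × 0.15 = 0.022490
P(Service line lost) [OR] = 1 − (1−0.08) × (1−0.05) = 0.126000
P(ABS chain 2 down) [AND] = 0.35 × 0.126000 = 0.044100
P(Braking system failure) [OR] = 1 − (1−0.022490) × (1−0.044100) × (1−0.16) = 0.215102
Rounded to 4 decimal places: P(Braking system failure) ≈ 0.2151.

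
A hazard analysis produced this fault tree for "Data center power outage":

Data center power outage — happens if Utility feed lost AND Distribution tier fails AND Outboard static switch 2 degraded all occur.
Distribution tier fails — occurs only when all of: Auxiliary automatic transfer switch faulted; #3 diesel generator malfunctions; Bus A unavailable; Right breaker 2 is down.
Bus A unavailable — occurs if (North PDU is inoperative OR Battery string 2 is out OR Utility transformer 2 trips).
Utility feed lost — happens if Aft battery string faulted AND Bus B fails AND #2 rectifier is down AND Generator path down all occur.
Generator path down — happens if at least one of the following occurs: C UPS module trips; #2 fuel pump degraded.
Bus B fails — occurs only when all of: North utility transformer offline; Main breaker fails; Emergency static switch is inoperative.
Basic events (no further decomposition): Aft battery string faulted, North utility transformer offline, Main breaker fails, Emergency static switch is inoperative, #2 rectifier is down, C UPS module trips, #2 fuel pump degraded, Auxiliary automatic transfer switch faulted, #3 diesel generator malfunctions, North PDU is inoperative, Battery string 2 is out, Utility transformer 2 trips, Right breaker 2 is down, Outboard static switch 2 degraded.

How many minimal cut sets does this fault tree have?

Bus B fails [AND]: one cut set from each child combined → 1 × 1 × 1 = 1 cut set(s).
Generator path down [OR]: union of children's cut sets → 2 cut set(s).
Utility feed lost [AND]: one cut set from each child combined → 1 × 1 × 1 × 2 = 2 cut set(s).
Bus A unavailable [OR]: union of children's cut sets → 3 cut set(s).
Distribution tier fails [AND]: one cut set from each child combined → 1 × 1 × 3 × 1 = 3 cut set(s).
Data center power outage [AND]: one cut set from each child combined → 2 × 3 × 1 = 6 cut set(s).
Minimal cut sets: {#2 rectifier is down, #3 diesel generator malfunctions, Aft battery string faulted, Auxiliary automatic transfer switch faulted, C UPS module trips, Emergency static switch is inoperative, Main breaker fails, North PDU is inoperative, North utility transformer offline, Outboard static switch 2 degraded, Right breaker 2 is down}; {#2 rectifier is down, #3 diesel generator malfunctions, Aft battery string faulted, Auxiliary automatic transfer switch faulted, Battery string 2 is out, C UPS module trips, Emergency static switch is inoperative, Main breaker fails, North utility transformer offline, Outboard static switch 2 degraded, Right breaker 2 is down}; {#2 rectifier is down, #3 diesel generator malfunctions, Aft battery string faulted, Auxiliary automatic transfer switch faulted, C UPS module trips, Emergency static switch is inoperative, Main breaker fails, North utility transformer offline, Outboard static switch 2 degraded, Right breaker 2 is down, Utility transformer 2 trips}; {#2 fuel pump degraded, #2 rectifier is down, #3 diesel generator malfunctions, Aft battery string faulted, Auxiliary automatic transfer switch faulted, Emergency static switch is inoperative, Main breaker fails, North PDU is inoperative, North utility transformer offline, Outboard static switch 2 degraded, Right breaker 2 is down}; {#2 fuel pump degraded, #2 rectifier is down, #3 diesel generator malfunctions, Aft battery string faulted, Auxiliary automatic transfer switch faulted, Battery string 2 is out, Emergency static switch is inoperative, Main breaker fails, North utility transformer offline, Outboard static switch 2 degraded, Right breaker 2 is down}; {#2 fuel pump degraded, #2 rectifier is down, #3 diesel generator malfunctions, Aft battery string faulted, Auxiliary automatic transfer switch faulted, Emergency static switch is inoperative, Main breaker fails, North utility transformer offline, Outboard static switch 2 degraded, Right breaker 2 is down, Utility transformer 2 trips}.

6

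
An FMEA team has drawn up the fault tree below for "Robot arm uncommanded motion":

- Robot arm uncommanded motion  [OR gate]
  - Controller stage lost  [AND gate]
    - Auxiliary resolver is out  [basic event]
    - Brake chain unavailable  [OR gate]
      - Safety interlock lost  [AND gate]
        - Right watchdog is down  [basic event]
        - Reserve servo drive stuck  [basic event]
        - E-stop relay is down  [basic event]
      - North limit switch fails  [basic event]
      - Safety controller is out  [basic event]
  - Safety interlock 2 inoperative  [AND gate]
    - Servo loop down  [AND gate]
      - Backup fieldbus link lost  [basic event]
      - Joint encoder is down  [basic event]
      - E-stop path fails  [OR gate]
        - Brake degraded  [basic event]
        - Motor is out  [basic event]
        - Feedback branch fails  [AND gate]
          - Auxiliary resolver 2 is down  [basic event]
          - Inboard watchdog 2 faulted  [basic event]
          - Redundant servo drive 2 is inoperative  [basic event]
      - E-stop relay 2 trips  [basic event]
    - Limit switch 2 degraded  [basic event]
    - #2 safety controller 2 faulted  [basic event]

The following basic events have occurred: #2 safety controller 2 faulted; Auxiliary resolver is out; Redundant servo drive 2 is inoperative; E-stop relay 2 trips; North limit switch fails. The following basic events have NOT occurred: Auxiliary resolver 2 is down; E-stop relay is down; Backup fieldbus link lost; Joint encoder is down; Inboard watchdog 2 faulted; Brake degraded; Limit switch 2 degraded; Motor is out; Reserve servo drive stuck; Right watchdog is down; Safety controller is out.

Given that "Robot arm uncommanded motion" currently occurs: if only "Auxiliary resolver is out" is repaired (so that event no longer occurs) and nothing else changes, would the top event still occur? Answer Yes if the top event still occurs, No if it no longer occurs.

No

Counterfactual: set "Auxiliary resolver is out" to not occurred.
Safety interlock lost [AND]: Right watchdog is down=not, Reserve servo drive stuck=not, E-stop relay is down=not → not all inputs occur → does not occur.
Brake chain unavailable [OR]: Safety interlock lost=not, North limit switch fails=occurs, Safety controller is out=not → at least one input occurs → occurs.
Controller stage lost [AND]: Auxiliary resolver is out=not, Brake chain unavailable=occurs → not all inputs occur → does not occur.
Feedback branch fails [AND]: Auxiliary resolver 2 is down=not, Inboard watchdog 2 faulted=not, Redundant servo drive 2 is inoperative=occurs → not all inputs occur → does not occur.
E-stop path fails [OR]: Brake degraded=not, Motor is out=not, Feedback branch fails=not → no input occurs → does not occur.
Servo loop down [AND]: Backup fieldbus link lost=not, Joint encoder is down=not, E-stop path fails=not, E-stop relay 2 trips=occurs → not all inputs occur → does not occur.
Safety interlock 2 inoperative [AND]: Servo loop down=not, Limit switch 2 degraded=not, #2 safety controller 2 faulted=occurs → not all inputs occur → does not occur.
Robot arm uncommanded motion [OR]: Controller stage lost=not, Safety interlock 2 inoperative=not → no input occurs → does not occur.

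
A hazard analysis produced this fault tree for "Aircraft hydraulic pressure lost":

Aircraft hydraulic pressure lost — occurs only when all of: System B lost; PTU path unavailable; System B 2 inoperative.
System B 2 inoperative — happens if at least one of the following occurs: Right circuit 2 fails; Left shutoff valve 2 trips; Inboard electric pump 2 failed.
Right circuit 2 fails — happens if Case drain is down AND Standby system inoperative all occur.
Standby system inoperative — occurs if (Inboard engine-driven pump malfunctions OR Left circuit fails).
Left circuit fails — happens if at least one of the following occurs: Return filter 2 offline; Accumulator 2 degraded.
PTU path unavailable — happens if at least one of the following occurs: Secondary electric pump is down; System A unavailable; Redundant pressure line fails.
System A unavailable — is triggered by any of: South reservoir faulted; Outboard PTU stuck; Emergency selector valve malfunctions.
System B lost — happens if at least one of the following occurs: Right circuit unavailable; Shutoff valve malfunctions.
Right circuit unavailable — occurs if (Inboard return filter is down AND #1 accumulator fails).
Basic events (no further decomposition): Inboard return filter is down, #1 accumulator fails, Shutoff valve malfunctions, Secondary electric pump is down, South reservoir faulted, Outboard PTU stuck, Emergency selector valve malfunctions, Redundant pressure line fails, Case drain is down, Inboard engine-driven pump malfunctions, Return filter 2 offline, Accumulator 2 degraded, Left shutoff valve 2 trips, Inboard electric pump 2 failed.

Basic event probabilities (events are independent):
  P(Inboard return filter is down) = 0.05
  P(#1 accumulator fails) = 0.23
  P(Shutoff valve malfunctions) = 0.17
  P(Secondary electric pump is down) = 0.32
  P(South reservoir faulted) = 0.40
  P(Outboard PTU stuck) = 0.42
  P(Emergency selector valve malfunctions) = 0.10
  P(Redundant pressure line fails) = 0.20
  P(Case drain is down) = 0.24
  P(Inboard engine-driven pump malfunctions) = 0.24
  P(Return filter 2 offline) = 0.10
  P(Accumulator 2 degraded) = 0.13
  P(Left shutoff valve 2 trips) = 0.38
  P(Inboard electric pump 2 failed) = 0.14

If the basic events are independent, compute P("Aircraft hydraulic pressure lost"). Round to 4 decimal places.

P(Right circuit unavailable) [AND] = 0.05 × 0.23 = 0.011500
P(System B lost) [OR] = 1 − (1−0.011500) × (1−0.17) = 0.179545
P(System A unavailable) [OR] = 1 − (1−0.40) × (1−0.42) × (1−0.10) = 0.686800
P(PTU path unavailable) [OR] = 1 − (1−0.32) × (1−0.686800) × (1−0.20) = 0.829619
P(Left circuit fails) [OR] = 1 − (1−0.10) × (1−0.13) = 0.217000
P(Standby system inoperative) [OR] = 1 − (1−0.24) × (1−0.217000) = 0.404920
P(Right circuit 2 fails) [AND] = 0.24 × 0.404920 = 0.097181
P(System B 2 inoperative) [OR] = 1 − (1−0.097181) × (1−0.38) × (1−0.14) = 0.518617
P(Aircraft hydraulic pressure lost) [AND] = 0.179545 × 0.829619 × 0.518617 = 0.077250
Rounded to 4 decimal places: P(Aircraft hydraulic pressure lost) ≈ 0.0773.

0.0773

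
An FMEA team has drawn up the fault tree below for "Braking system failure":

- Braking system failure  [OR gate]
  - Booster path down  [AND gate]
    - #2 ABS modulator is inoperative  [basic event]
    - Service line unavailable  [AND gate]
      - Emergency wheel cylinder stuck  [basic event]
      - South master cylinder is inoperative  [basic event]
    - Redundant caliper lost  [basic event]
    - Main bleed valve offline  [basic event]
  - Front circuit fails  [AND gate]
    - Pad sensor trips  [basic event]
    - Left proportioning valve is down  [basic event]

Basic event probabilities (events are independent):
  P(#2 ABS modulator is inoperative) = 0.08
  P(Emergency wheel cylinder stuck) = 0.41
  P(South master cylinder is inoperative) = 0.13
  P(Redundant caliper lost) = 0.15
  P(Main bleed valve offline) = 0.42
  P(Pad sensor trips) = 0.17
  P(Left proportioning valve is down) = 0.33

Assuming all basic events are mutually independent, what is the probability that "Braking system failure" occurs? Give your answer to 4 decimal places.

0.0564

P(Service line unavailable) [AND] = 0.41 × 0.13 = 0.053300
P(Booster path down) [AND] = 0.08 × 0.053300 × 0.15 × 0.42 = 0.000269
P(Front circuit fails) [AND] = 0.17 × 0.33 = 0.056100
P(Braking system failure) [OR] = 1 − (1−0.000269) × (1−0.056100) = 0.056354
Rounded to 4 decimal places: P(Braking system failure) ≈ 0.0564.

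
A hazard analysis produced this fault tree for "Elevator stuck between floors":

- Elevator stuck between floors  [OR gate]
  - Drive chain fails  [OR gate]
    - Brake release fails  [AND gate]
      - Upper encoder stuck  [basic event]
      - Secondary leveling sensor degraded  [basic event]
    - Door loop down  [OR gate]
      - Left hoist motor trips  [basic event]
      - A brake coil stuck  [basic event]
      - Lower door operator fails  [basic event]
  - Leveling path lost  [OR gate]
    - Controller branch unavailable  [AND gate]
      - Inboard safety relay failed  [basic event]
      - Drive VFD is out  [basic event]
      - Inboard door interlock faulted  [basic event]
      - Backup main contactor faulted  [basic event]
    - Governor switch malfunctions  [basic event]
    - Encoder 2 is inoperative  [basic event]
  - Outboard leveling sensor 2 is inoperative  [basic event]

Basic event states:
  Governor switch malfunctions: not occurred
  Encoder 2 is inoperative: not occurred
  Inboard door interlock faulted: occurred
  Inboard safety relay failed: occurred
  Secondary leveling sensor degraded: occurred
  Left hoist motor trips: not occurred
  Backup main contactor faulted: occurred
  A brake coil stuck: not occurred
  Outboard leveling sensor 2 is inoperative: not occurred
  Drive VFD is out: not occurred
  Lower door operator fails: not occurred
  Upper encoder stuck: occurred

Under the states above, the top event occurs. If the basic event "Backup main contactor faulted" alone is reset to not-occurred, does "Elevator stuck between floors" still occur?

Counterfactual: set "Backup main contactor faulted" to not occurred.
Brake release fails [AND]: Upper encoder stuck=occurs, Secondary leveling sensor degraded=occurs → all inputs occur → occurs.
Door loop down [OR]: Left hoist motor trips=not, A brake coil stuck=not, Lower door operator fails=not → no input occurs → does not occur.
Drive chain fails [OR]: Brake release fails=occurs, Door loop down=not → at least one input occurs → occurs.
Controller branch unavailable [AND]: Inboard safety relay failed=occurs, Drive VFD is out=not, Inboard door interlock faulted=occurs, Backup main contactor faulted=not → not all inputs occur → does not occur.
Leveling path lost [OR]: Controller branch unavailable=not, Governor switch malfunctions=not, Encoder 2 is inoperative=not → no input occurs → does not occur.
Elevator stuck between floors [OR]: Drive chain fails=occurs, Leveling path lost=not, Outboard leveling sensor 2 is inoperative=not → at least one input occurs → occurs.

Yes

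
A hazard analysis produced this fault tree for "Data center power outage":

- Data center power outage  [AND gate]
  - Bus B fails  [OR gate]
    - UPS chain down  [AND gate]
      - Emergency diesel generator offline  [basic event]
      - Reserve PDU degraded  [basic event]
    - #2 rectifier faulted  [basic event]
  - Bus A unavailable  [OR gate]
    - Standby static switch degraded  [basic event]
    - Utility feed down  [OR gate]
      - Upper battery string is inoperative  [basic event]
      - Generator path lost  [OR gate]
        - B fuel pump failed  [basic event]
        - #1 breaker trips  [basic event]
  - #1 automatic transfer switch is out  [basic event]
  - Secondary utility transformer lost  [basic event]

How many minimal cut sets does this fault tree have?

8

UPS chain down [AND]: one cut set from each child combined → 1 × 1 = 1 cut set(s).
Bus B fails [OR]: union of children's cut sets → 2 cut set(s).
Generator path lost [OR]: union of children's cut sets → 2 cut set(s).
Utility feed down [OR]: union of children's cut sets → 3 cut set(s).
Bus A unavailable [OR]: union of children's cut sets → 4 cut set(s).
Data center power outage [AND]: one cut set from each child combined → 2 × 4 × 1 × 1 = 8 cut set(s).
Minimal cut sets: {#1 automatic transfer switch is out, Emergency diesel generator offline, Reserve PDU degraded, Secondary utility transformer lost, Standby static switch degraded}; {#1 automatic transfer switch is out, Emergency diesel generator offline, Reserve PDU degraded, Secondary utility transformer lost, Upper battery string is inoperative}; {#1 automatic transfer switch is out, B fuel pump failed, Emergency diesel generator offline, Reserve PDU degraded, Secondary utility transformer lost}; {#1 automatic transfer switch is out, #1 breaker trips, Emergency diesel generator offline, Reserve PDU degraded, Secondary utility transformer lost}; {#1 automatic transfer switch is out, #2 rectifier faulted, Secondary utility transformer lost, Standby static switch degraded}; {#1 automatic transfer switch is out, #2 rectifier faulted, Secondary utility transformer lost, Upper battery string is inoperative}; {#1 automatic transfer switch is out, #2 rectifier faulted, B fuel pump failed, Secondary utility transformer lost}; {#1 automatic transfer switch is out, #1 breaker trips, #2 rectifier faulted, Secondary utility transformer lost}.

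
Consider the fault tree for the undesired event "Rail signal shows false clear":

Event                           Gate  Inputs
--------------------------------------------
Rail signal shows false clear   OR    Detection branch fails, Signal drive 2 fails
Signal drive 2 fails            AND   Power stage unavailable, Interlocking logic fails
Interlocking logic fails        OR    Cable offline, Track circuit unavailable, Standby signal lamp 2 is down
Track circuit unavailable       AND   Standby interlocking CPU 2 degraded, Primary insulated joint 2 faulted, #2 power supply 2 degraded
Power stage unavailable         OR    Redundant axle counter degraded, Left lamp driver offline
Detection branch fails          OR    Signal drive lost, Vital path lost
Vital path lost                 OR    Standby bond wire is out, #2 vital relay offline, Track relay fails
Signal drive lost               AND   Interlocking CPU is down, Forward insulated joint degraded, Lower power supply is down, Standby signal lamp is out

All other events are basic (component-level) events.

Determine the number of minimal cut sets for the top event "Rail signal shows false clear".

Signal drive lost [AND]: one cut set from each child combined → 1 × 1 × 1 × 1 = 1 cut set(s).
Vital path lost [OR]: union of children's cut sets → 3 cut set(s).
Detection branch fails [OR]: union of children's cut sets → 4 cut set(s).
Power stage unavailable [OR]: union of children's cut sets → 2 cut set(s).
Track circuit unavailable [AND]: one cut set from each child combined → 1 × 1 × 1 = 1 cut set(s).
Interlocking logic fails [OR]: union of children's cut sets → 3 cut set(s).
Signal drive 2 fails [AND]: one cut set from each child combined → 2 × 3 = 6 cut set(s).
Rail signal shows false clear [OR]: union of children's cut sets → 10 cut set(s).
Minimal cut sets: {Forward insulated joint degraded, Interlocking CPU is down, Lower power supply is down, Standby signal lamp is out}; {Standby bond wire is out}; {#2 vital relay offline}; {Track relay fails}; {Cable offline, Redundant axle counter degraded}; {#2 power supply 2 degraded, Primary insulated joint 2 faulted, Redundant axle counter degraded, Standby interlocking CPU 2 degraded}; {Redundant axle counter degraded, Standby signal lamp 2 is down}; {Cable offline, Left lamp driver offline}; {#2 power supply 2 degraded, Left lamp driver offline, Primary insulated joint 2 faulted, Standby interlocking CPU 2 degraded}; {Left lamp driver offline, Standby signal lamp 2 is down}.

10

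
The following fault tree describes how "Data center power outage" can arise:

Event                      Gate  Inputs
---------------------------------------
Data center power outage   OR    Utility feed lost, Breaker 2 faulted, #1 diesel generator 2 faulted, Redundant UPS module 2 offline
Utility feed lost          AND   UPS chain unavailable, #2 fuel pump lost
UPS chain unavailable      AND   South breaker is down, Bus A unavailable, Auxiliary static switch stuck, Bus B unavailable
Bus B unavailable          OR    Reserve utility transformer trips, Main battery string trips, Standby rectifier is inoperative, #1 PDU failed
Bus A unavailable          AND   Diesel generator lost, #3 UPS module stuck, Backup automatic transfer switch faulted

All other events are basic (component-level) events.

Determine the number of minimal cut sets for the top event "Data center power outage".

Bus A unavailable [AND]: one cut set from each child combined → 1 × 1 × 1 = 1 cut set(s).
Bus B unavailable [OR]: union of children's cut sets → 4 cut set(s).
UPS chain unavailable [AND]: one cut set from each child combined → 1 × 1 × 1 × 4 = 4 cut set(s).
Utility feed lost [AND]: one cut set from each child combined → 4 × 1 = 4 cut set(s).
Data center power outage [OR]: union of children's cut sets → 7 cut set(s).
Minimal cut sets: {#2 fuel pump lost, #3 UPS module stuck, Auxiliary static switch stuck, Backup automatic transfer switch faulted, Diesel generator lost, Reserve utility transformer trips, South breaker is down}; {#2 fuel pump lost, #3 UPS module stuck, Auxiliary static switch stuck, Backup automatic transfer switch faulted, Diesel generator lost, Main battery string trips, South breaker is down}; {#2 fuel pump lost, #3 UPS module stuck, Auxiliary static switch stuck, Backup automatic transfer switch faulted, Diesel generator lost, South breaker is down, Standby rectifier is inoperative}; {#1 PDU failed, #2 fuel pump lost, #3 UPS module stuck, Auxiliary static switch stuck, Backup automatic transfer switch faulted, Diesel generator lost, South breaker is down}; {Breaker 2 faulted}; {#1 diesel generator 2 faulted}; {Redundant UPS module 2 offline}.

7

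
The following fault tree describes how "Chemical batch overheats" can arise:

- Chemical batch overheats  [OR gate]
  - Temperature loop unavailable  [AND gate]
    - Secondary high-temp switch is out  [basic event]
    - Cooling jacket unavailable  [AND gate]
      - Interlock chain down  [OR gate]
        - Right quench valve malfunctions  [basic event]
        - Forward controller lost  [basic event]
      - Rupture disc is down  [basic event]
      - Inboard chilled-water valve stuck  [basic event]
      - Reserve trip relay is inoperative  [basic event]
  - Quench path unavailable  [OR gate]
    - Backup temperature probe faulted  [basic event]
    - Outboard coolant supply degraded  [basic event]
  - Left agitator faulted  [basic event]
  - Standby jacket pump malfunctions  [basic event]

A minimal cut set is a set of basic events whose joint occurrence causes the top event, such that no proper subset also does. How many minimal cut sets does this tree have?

6

Interlock chain down [OR]: union of children's cut sets → 2 cut set(s).
Cooling jacket unavailable [AND]: one cut set from each child combined → 2 × 1 × 1 × 1 = 2 cut set(s).
Temperature loop unavailable [AND]: one cut set from each child combined → 1 × 2 = 2 cut set(s).
Quench path unavailable [OR]: union of children's cut sets → 2 cut set(s).
Chemical batch overheats [OR]: union of children's cut sets → 6 cut set(s).
Minimal cut sets: {Inboard chilled-water valve stuck, Reserve trip relay is inoperative, Right quench valve malfunctions, Rupture disc is down, Secondary high-temp switch is out}; {Forward controller lost, Inboard chilled-water valve stuck, Reserve trip relay is inoperative, Rupture disc is down, Secondary high-temp switch is out}; {Backup temperature probe faulted}; {Outboard coolant supply degraded}; {Left agitator faulted}; {Standby jacket pump malfunctions}.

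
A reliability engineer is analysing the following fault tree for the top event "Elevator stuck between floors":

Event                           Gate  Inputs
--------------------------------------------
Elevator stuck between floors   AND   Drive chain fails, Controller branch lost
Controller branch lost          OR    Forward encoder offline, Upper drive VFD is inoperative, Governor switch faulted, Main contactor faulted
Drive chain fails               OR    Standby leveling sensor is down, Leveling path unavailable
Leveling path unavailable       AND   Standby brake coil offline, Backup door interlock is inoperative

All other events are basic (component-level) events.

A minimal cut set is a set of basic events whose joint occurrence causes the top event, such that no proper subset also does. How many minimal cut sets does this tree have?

8

Leveling path unavailable [AND]: one cut set from each child combined → 1 × 1 = 1 cut set(s).
Drive chain fails [OR]: union of children's cut sets → 2 cut set(s).
Controller branch lost [OR]: union of children's cut sets → 4 cut set(s).
Elevator stuck between floors [AND]: one cut set from each child combined → 2 × 4 = 8 cut set(s).
Minimal cut sets: {Forward encoder offline, Standby leveling sensor is down}; {Standby leveling sensor is down, Upper drive VFD is inoperative}; {Governor switch faulted, Standby leveling sensor is down}; {Main contactor faulted, Standby leveling sensor is down}; {Backup door interlock is inoperative, Forward encoder offline, Standby brake coil offline}; {Backup door interlock is inoperative, Standby brake coil offline, Upper drive VFD is inoperative}; {Backup door interlock is inoperative, Governor switch faulted, Standby brake coil offline}; {Backup door interlock is inoperative, Main contactor faulted, Standby brake coil offline}.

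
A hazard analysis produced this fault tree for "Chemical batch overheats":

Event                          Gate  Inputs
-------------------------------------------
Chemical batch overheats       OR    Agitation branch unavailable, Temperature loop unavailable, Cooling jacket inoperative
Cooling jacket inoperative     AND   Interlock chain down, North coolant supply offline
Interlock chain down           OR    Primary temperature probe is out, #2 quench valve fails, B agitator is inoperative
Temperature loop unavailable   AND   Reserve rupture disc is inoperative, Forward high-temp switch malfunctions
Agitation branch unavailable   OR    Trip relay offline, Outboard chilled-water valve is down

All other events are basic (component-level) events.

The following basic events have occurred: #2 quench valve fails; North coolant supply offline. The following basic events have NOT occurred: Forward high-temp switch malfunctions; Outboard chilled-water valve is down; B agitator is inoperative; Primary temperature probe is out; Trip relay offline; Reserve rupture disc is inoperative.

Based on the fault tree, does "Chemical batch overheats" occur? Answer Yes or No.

Agitation branch unavailable [OR]: Trip relay offline=not, Outboard chilled-water valve is down=not → no input occurs → does not occur.
Temperature loop unavailable [AND]: Reserve rupture disc is inoperative=not, Forward high-temp switch malfunctions=not → not all inputs occur → does not occur.
Interlock chain down [OR]: Primary temperature probe is out=not, #2 quench valve fails=occurs, B agitator is inoperative=not → at least one input occurs → occurs.
Cooling jacket inoperative [AND]: Interlock chain down=occurs, North coolant supply offline=occurs → all inputs occur → occurs.
Chemical batch overheats [OR]: Agitation branch unavailable=not, Temperature loop unavailable=not, Cooling jacket inoperative=occurs → at least one input occurs → occurs.

Yes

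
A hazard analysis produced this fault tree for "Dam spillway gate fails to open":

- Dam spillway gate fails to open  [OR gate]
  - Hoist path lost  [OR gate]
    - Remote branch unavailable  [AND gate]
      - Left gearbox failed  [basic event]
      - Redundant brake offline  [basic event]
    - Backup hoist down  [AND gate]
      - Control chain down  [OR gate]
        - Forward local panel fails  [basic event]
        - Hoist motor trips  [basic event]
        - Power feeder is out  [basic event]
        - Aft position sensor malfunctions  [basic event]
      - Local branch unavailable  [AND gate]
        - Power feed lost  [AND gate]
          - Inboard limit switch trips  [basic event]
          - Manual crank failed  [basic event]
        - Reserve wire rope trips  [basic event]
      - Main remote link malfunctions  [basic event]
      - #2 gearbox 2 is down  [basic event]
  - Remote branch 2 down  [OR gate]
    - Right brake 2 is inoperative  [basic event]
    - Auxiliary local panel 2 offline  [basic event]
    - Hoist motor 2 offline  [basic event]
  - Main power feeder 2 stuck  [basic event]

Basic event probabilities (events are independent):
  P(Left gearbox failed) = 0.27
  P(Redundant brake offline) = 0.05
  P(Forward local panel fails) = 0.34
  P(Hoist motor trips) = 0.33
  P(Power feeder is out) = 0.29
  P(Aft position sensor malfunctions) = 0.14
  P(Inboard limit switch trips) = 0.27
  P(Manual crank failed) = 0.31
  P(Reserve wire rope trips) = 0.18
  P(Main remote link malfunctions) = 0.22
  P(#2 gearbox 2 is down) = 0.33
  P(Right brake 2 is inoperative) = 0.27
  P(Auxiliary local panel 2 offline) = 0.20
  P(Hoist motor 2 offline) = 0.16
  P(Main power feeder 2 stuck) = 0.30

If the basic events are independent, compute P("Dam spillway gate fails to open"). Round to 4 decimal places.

P(Remote branch unavailable) [AND] = 0.27 × 0.05 = 0.013500
P(Control chain down) [OR] = 1 − (1−0.34) × (1−0.33) × (1−0.29) × (1−0.14) = 0.729993
P(Power feed lost) [AND] = 0.27 × 0.31 = 0.083700
P(Local branch unavailable) [AND] = 0.083700 × 0.18 = 0.015066
P(Backup hoist down) [AND] = 0.729993 × 0.015066 × 0.22 × 0.33 = 0.000798
P(Hoist path lost) [OR] = 1 − (1−0.013500) × (1−0.000798) = 0.014287
P(Remote branch 2 down) [OR] = 1 − (1−0.27) × (1−0.20) × (1−0.16) = 0.509440
P(Dam spillway gate fails to open) [OR] = 1 − (1−0.014287) × (1−0.509440) × (1−0.30) = 0.661514
Rounded to 4 decimal places: P(Dam spillway gate fails to open) ≈ 0.6615.

0.6615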